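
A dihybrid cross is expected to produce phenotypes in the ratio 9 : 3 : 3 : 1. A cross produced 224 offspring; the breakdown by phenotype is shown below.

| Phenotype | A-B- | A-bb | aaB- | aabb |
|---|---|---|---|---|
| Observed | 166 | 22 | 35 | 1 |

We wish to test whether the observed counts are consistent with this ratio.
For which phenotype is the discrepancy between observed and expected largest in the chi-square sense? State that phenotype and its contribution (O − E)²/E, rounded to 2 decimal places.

Ratio total = 16. Expected counts: 224×9/16 = 126, 224×3/16 = 42, 224×3/16 = 42, 224×1/16 = 14.
χ² = (166−126)²/126 + (22−42)²/42 + (35−42)²/42 + (1−14)²/14
   = 12.698 + 9.524 + 1.167 + 12.071
The largest term is for A-B-: 12.70.

A-B-, 12.70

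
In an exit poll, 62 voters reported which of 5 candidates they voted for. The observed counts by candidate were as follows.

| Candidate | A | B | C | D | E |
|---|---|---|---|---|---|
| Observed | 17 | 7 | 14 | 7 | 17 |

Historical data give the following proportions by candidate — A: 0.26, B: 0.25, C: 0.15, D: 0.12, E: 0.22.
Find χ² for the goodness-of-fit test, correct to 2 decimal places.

7.94

Expected counts E_i = n·p_i: 62×0.26 = 16.12, 62×0.25 = 15.5, 62×0.15 = 9.3, 62×0.12 = 7.44, 62×0.22 = 13.64.
A: (17 − 16.12)²/16.12 = 0.7744/16.12 = 0.048
B: (7 − 15.5)²/15.5 = 72.25/15.5 = 4.661
C: (14 − 9.3)²/9.3 = 22.09/9.3 = 2.375
D: (7 − 7.44)²/7.44 = 0.1936/7.44 = 0.026
E: (17 − 13.64)²/13.64 = 11.2896/13.64 = 0.828
Sum = 7.94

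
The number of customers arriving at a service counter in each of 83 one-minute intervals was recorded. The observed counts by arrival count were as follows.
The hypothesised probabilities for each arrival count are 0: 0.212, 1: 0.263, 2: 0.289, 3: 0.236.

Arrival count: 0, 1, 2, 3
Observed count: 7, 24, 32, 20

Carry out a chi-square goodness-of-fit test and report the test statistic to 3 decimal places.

Expected counts E_i = n·p_i: 83×0.212 = 17.596, 83×0.263 = 21.829, 83×0.289 = 23.987, 83×0.236 = 19.588.
cat         O        E   (O−E)²/E
0           7   17.596     6.3807
1          24   21.829     0.2159
2          32   23.987     2.6768
3          20   19.588     0.0087
Sum = 9.282

9.282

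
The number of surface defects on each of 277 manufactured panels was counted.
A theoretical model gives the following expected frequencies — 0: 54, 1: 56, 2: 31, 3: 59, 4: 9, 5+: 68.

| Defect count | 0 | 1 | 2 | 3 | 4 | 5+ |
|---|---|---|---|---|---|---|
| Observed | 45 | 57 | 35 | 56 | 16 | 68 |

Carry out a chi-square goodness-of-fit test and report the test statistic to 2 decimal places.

cat         O        E   (O−E)²/E
0          45       54      1.500
1          57       56      0.018
2          35       31      0.516
3          56       59      0.153
4          16        9      5.444
5+         68       68      0.000
Sum = 7.63

7.63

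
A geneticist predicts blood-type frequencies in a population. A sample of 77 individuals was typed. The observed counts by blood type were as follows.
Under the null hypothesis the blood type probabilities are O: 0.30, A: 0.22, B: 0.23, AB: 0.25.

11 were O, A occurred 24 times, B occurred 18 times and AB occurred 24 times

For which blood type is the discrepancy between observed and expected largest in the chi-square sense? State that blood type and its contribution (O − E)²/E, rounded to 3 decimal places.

Expected counts E_i = n·p_i: 77×0.30 = 23.1, 77×0.22 = 16.94, 77×0.23 = 17.71, 77×0.25 = 19.25.
O: (11 − 23.1)²/23.1 = 146.41/23.1 = 6.3381
A: (24 − 16.94)²/16.94 = 49.8436/16.94 = 2.9424
B: (18 − 17.71)²/17.71 = 0.0841/17.71 = 0.0047
AB: (24 − 19.25)²/19.25 = 22.5625/19.25 = 1.1721
The largest term is for O: 6.338.

O, 6.338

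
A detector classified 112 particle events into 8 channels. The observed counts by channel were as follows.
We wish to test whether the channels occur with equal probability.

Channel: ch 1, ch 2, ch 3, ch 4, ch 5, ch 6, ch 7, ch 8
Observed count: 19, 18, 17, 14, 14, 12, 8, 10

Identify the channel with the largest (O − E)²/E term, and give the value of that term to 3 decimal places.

Under H₀ each category has probability 1/8, so each expected count is 112/8 = 14.
χ² = (19−14)²/14 + (18−14)²/14 + (17−14)²/14 + (14−14)²/14 + (14−14)²/14 + (12−14)²/14 + (8−14)²/14 + (10−14)²/14
   = 1.7857 + 1.1429 + 0.6429 + 0.0000 + 0.0000 + 0.2857 + 2.5714 + 1.1429
The largest term is for ch 7: 2.571.

ch 7, 2.571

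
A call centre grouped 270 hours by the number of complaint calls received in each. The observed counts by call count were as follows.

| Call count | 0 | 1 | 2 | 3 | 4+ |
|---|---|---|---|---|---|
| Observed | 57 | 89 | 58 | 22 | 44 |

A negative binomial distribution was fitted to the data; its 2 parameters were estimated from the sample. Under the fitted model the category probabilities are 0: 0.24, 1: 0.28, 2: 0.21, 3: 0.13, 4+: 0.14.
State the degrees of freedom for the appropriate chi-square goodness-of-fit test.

2

There are k = 5 categories and 2 parameters estimated from the data, so df = 5 − 1 − 2 = 2.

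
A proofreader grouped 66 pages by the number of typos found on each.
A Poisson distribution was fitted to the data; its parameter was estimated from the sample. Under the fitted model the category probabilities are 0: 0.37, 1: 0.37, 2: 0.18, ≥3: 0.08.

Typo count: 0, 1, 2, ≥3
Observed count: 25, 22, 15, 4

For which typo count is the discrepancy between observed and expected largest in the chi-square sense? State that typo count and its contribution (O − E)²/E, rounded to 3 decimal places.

2, 0.819

Expected counts E_i = n·p_i: 66×0.37 = 24.42, 66×0.37 = 24.42, 66×0.18 = 11.88, 66×0.08 = 5.28.
χ² = (25−24.42)²/24.42 + (22−24.42)²/24.42 + (15−11.88)²/11.88 + (4−5.28)²/5.28
   = 0.0138 + 0.2398 + 0.8194 + 0.3103
The largest term is for 2: 0.819.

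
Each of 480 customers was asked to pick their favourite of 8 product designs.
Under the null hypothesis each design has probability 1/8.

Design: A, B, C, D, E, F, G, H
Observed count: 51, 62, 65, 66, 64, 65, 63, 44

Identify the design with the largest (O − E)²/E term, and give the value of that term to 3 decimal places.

Expected count for each of the 8 categories: 480/8 = 60.
χ² = (51−60)²/60 + (62−60)²/60 + (65−60)²/60 + (66−60)²/60 + (64−60)²/60 + (65−60)²/60 + (63−60)²/60 + (44−60)²/60
   = 1.3500 + 0.0667 + 0.4167 + 0.6000 + 0.2667 + 0.4167 + 0.1500 + 4.2667
The largest term is for H: 4.267.

H, 4.267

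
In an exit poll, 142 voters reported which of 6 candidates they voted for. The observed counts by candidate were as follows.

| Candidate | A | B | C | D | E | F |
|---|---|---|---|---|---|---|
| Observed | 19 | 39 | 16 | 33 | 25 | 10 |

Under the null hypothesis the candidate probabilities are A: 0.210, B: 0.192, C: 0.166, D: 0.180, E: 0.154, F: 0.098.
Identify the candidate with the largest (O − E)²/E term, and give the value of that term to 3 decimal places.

B, 5.052

Expected counts E_i = n·p_i: 142×0.210 = 29.82, 142×0.192 = 27.264, 142×0.166 = 23.572, 142×0.180 = 25.56, 142×0.154 = 21.868, 142×0.098 = 13.916.
A: (19 − 29.82)²/29.82 = 117.0724/29.82 = 3.9260
B: (39 − 27.264)²/27.264 = 137.733696/27.264 = 5.0519
C: (16 − 23.572)²/23.572 = 57.335184/23.572 = 2.4323
D: (33 − 25.56)²/25.56 = 55.3536/25.56 = 2.1656
E: (25 − 21.868)²/21.868 = 9.809424/21.868 = 0.4486
F: (10 − 13.916)²/13.916 = 15.335056/13.916 = 1.1020
The largest term is for B: 5.052.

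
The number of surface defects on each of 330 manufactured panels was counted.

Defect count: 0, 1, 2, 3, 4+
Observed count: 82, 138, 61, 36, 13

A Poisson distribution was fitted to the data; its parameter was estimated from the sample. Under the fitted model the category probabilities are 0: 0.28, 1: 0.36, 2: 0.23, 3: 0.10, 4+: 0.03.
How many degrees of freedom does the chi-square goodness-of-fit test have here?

3

There are k = 5 categories and 1 parameter estimated from the data, so df = 5 − 1 − 1 = 3.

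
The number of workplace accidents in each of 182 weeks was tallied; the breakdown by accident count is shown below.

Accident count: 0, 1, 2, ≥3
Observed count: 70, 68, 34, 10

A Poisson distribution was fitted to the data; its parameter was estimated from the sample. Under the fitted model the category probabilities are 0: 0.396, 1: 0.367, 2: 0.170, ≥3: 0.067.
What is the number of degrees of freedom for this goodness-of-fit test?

2

There are k = 4 categories and 1 parameter estimated from the data, so df = 4 − 1 − 1 = 2.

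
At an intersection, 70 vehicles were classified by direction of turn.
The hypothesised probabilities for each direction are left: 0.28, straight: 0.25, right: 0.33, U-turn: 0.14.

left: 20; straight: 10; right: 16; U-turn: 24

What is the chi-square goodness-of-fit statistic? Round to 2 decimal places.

Expected counts E_i = n·p_i: 70×0.28 = 19.6, 70×0.25 = 17.5, 70×0.33 = 23.1, 70×0.14 = 9.8.
left: (20 − 19.6)²/19.6 = 0.16/19.6 = 0.008
straight: (10 − 17.5)²/17.5 = 56.25/17.5 = 3.214
right: (16 − 23.1)²/23.1 = 50.41/23.1 = 2.182
U-turn: (24 − 9.8)²/9.8 = 201.64/9.8 = 20.576
Sum = 25.98

25.98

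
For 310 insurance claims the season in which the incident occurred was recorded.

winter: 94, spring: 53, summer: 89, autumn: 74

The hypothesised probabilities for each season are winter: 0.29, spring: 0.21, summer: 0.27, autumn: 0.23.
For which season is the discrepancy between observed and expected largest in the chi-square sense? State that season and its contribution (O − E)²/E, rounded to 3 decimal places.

Expected counts E_i = n·p_i: 310×0.29 = 89.9, 310×0.21 = 65.1, 310×0.27 = 83.7, 310×0.23 = 71.3.
χ² = (94−89.9)²/89.9 + (53−65.1)²/65.1 + (89−83.7)²/83.7 + (74−71.3)²/71.3
   = 0.1870 + 2.2490 + 0.3356 + 0.1022
The largest term is for spring: 2.249.

spring, 2.249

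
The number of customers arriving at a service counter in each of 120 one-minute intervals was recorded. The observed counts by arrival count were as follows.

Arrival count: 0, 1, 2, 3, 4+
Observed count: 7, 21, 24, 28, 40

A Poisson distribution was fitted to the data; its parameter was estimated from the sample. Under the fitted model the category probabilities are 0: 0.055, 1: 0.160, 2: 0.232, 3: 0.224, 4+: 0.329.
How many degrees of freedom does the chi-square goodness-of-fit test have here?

3

There are k = 5 categories and 1 parameter estimated from the data, so df = 5 − 1 − 1 = 3.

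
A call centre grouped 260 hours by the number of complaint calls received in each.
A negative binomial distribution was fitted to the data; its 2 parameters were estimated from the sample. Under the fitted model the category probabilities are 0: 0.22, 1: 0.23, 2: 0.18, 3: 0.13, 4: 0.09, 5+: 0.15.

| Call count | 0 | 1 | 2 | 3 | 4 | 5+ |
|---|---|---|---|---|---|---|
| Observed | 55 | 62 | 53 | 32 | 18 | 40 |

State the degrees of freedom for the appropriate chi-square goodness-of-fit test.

There are k = 6 categories and 2 parameters estimated from the data, so df = 6 − 1 − 2 = 3.

3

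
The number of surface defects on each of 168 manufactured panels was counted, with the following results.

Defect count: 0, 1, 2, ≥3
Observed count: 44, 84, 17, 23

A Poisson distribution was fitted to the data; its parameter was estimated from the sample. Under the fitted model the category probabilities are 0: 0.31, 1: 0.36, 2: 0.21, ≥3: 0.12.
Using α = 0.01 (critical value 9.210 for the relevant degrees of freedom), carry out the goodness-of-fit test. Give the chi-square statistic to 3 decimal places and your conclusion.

20.272; reject

Expected counts E_i = n·p_i: 168×0.31 = 52.08, 168×0.36 = 60.48, 168×0.21 = 35.28, 168×0.12 = 20.16.
0: (44 − 52.08)²/52.08 = 65.2864/52.08 = 1.2536
1: (84 − 60.48)²/60.48 = 553.1904/60.48 = 9.1467
2: (17 − 35.28)²/35.28 = 334.1584/35.28 = 9.4716
≥3: (23 − 20.16)²/20.16 = 8.0656/20.16 = 0.4001
Sum = 20.272
df = 2. Since 20.272 > 9.210, we reject H₀.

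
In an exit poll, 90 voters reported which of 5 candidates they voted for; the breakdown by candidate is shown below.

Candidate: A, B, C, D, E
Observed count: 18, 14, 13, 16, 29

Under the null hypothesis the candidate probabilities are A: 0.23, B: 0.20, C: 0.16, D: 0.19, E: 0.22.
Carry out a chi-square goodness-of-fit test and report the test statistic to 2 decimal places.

5.72

Expected counts E_i = n·p_i: 90×0.23 = 20.7, 90×0.20 = 18, 90×0.16 = 14.4, 90×0.19 = 17.1, 90×0.22 = 19.8.
cat         O        E   (O−E)²/E
A          18     20.7      0.352
B          14       18      0.889
C          13     14.4      0.136
D          16     17.1      0.071
E          29     19.8      4.275
Sum = 5.72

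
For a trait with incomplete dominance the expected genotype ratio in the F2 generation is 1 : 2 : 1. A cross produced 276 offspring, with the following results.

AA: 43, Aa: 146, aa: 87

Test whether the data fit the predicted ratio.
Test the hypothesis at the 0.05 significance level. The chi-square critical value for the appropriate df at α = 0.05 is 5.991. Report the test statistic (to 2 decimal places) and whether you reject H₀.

14.96; reject

Ratio total = 4. Expected counts: 276×1/4 = 69, 276×2/4 = 138, 276×1/4 = 69.
AA: (43 − 69)²/69 = 676/69 = 9.797
Aa: (146 − 138)²/138 = 64/138 = 0.464
aa: (87 − 69)²/69 = 324/69 = 4.696
Sum = 14.96
df = 2. Since 14.96 > 5.991, we reject H₀.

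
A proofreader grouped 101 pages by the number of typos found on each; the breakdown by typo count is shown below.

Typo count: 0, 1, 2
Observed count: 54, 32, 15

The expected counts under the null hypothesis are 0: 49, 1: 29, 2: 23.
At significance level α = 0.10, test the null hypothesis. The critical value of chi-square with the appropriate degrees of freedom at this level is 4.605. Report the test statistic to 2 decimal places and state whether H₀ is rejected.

χ² = (54−49)²/49 + (32−29)²/29 + (15−23)²/23
   = 0.510 + 0.310 + 2.783
Sum = 3.60
df = 2. Since 3.60 < 4.605, we do not reject H₀.

3.60; do not reject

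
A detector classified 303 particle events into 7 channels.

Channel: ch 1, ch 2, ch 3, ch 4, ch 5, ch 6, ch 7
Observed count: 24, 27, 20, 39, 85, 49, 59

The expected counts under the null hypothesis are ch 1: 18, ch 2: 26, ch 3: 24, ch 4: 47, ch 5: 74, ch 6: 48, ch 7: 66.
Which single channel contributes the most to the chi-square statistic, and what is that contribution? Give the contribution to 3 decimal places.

ch 1, 2.000

cat         O        E   (O−E)²/E
ch 1       24       18     2.0000
ch 2       27       26     0.0385
ch 3       20       24     0.6667
ch 4       39       47     1.3617
ch 5       85       74     1.6351
ch 6       49       48     0.0208
ch 7       59       66     0.7424
The largest term is for ch 1: 2.000.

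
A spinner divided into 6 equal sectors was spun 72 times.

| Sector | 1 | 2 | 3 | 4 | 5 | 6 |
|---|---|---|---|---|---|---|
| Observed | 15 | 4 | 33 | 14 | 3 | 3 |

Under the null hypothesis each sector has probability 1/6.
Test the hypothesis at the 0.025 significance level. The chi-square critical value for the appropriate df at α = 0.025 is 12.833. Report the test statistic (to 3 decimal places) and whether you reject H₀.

56.667; reject

Under H₀ each category has probability 1/6, so each expected count is 72/6 = 12.
cat         O        E   (O−E)²/E
1          15       12     0.7500
2           4       12     5.3333
3          33       12    36.7500
4          14       12     0.3333
5           3       12     6.7500
6           3       12     6.7500
Sum = 56.667
df = 5. Since 56.667 > 12.833, we reject H₀.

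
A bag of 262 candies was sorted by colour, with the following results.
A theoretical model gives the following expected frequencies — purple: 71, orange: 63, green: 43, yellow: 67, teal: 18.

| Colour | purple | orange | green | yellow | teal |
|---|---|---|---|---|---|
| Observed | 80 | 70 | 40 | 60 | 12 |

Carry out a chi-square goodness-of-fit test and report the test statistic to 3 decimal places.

4.859

cat         O        E   (O−E)²/E
purple     80       71     1.1408
orange     70       63     0.7778
green      40       43     0.2093
yellow     60       67     0.7313
teal       12       18     2.0000
Sum = 4.859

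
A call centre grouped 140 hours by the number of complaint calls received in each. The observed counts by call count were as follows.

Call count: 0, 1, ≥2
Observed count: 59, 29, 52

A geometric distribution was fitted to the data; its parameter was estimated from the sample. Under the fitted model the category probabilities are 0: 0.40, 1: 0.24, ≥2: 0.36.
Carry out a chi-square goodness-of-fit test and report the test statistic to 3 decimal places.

Expected counts E_i = n·p_i: 140×0.40 = 56, 140×0.24 = 33.6, 140×0.36 = 50.4.
χ² = (59−56)²/56 + (29−33.6)²/33.6 + (52−50.4)²/50.4
   = 0.1607 + 0.6298 + 0.0508
Sum = 0.841

0.841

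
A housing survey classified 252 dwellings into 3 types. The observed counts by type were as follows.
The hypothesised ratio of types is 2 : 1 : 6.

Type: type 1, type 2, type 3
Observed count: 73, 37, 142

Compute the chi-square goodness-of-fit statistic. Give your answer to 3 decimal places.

Ratio total = 9. Expected counts: 252×2/9 = 56, 252×1/9 = 28, 252×6/9 = 168.
χ² = (73−56)²/56 + (37−28)²/28 + (142−168)²/168
   = 5.1607 + 2.8929 + 4.0238
Sum = 12.077

12.077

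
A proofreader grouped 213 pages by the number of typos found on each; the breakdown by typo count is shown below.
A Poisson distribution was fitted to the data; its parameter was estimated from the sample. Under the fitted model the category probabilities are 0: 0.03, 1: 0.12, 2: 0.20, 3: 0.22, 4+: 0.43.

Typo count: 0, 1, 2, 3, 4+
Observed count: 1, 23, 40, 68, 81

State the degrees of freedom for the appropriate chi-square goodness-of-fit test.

3

There are k = 5 categories and 1 parameter estimated from the data, so df = 5 − 1 − 1 = 3.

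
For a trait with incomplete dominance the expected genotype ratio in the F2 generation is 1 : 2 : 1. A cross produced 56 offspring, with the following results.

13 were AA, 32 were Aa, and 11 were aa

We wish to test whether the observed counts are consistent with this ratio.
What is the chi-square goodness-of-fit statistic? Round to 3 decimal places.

Ratio total = 4. Expected counts: 56×1/4 = 14, 56×2/4 = 28, 56×1/4 = 14.
χ² = (13−14)²/14 + (32−28)²/28 + (11−14)²/14
   = 0.0714 + 0.5714 + 0.6429
Sum = 1.286

1.286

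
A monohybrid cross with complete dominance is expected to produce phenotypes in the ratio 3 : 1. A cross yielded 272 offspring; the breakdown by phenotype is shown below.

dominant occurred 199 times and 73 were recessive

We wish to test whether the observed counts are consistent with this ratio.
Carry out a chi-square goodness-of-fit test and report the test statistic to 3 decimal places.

Ratio total = 4. Expected counts: 272×3/4 = 204, 272×1/4 = 68.
dominant: (199 − 204)²/204 = 25/204 = 0.1225
recessive: (73 − 68)²/68 = 25/68 = 0.3676
Sum = 0.490

0.490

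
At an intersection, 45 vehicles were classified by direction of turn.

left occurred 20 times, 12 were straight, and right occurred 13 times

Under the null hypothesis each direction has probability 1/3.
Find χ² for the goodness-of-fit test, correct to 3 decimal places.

2.533

Under H₀ each category has probability 1/3, so each expected count is 45/3 = 15.
χ² = (20−15)²/15 + (12−15)²/15 + (13−15)²/15
   = 1.6667 + 0.6000 + 0.2667
Sum = 2.533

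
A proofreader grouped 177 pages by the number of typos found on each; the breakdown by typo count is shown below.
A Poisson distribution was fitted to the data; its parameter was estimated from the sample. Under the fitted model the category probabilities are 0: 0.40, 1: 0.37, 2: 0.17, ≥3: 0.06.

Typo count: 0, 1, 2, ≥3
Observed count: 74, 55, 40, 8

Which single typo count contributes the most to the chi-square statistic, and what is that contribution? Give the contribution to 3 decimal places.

2, 3.264

Expected counts E_i = n·p_i: 177×0.40 = 70.8, 177×0.37 = 65.49, 177×0.17 = 30.09, 177×0.06 = 10.62.
0: (74 − 70.8)²/70.8 = 10.24/70.8 = 0.1446
1: (55 − 65.49)²/65.49 = 110.0401/65.49 = 1.6803
2: (40 − 30.09)²/30.09 = 98.2081/30.09 = 3.2638
≥3: (8 − 10.62)²/10.62 = 6.8644/10.62 = 0.6464
The largest term is for 2: 3.264.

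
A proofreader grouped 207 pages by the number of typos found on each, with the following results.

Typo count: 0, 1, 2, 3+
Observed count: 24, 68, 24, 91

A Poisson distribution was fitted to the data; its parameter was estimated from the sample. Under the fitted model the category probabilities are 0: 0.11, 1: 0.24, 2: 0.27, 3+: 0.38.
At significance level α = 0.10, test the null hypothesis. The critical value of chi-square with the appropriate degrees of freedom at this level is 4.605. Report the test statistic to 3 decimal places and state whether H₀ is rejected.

26.954; reject

Expected counts E_i = n·p_i: 207×0.11 = 22.77, 207×0.24 = 49.68, 207×0.27 = 55.89, 207×0.38 = 78.66.
0: (24 − 22.77)²/22.77 = 1.5129/22.77 = 0.0664
1: (68 − 49.68)²/49.68 = 335.6224/49.68 = 6.7557
2: (24 − 55.89)²/55.89 = 1016.9721/55.89 = 18.1960
3+: (91 − 78.66)²/78.66 = 152.2756/78.66 = 1.9359
Sum = 26.954
df = 2. Since 26.954 > 4.605, we reject H₀.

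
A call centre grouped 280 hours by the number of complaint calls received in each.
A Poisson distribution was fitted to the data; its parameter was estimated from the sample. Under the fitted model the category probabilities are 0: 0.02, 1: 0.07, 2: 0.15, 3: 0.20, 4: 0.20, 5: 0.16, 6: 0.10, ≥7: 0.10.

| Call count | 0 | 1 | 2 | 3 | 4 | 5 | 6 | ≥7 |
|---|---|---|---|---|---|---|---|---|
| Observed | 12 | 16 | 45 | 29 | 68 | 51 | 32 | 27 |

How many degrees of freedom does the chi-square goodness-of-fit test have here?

There are k = 8 categories and 1 parameter estimated from the data, so df = 8 − 1 − 1 = 6.

6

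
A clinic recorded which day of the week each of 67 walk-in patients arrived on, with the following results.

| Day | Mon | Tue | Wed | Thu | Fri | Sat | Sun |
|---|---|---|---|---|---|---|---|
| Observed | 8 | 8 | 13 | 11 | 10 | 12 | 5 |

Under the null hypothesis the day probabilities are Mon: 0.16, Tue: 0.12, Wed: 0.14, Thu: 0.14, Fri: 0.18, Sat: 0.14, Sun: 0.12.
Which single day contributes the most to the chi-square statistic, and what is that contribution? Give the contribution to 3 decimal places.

Wed, 1.397

Expected counts E_i = n·p_i: 67×0.16 = 10.72, 67×0.12 = 8.04, 67×0.14 = 9.38, 67×0.14 = 9.38, 67×0.18 = 12.06, 67×0.14 = 9.38, 67×0.12 = 8.04.
χ² = (8−10.72)²/10.72 + (8−8.04)²/8.04 + (13−9.38)²/9.38 + (11−9.38)²/9.38 + (10−12.06)²/12.06 + (12−9.38)²/9.38 + (5−8.04)²/8.04
   = 0.6901 + 0.0002 + 1.3971 + 0.2798 + 0.3519 + 0.7318 + 1.1495
The largest term is for Wed: 1.397.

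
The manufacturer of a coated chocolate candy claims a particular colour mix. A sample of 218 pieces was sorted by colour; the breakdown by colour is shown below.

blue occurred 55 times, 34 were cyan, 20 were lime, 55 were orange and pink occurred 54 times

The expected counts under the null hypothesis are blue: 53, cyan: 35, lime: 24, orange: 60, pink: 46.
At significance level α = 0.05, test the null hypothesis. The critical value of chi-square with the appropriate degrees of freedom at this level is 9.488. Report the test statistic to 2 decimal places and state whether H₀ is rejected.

2.58; do not reject

blue: (55 − 53)²/53 = 4/53 = 0.075
cyan: (34 − 35)²/35 = 1/35 = 0.029
lime: (20 − 24)²/24 = 16/24 = 0.667
orange: (55 − 60)²/60 = 25/60 = 0.417
pink: (54 − 46)²/46 = 64/46 = 1.391
Sum = 2.58
df = 4. Since 2.58 < 9.488, we do not reject H₀.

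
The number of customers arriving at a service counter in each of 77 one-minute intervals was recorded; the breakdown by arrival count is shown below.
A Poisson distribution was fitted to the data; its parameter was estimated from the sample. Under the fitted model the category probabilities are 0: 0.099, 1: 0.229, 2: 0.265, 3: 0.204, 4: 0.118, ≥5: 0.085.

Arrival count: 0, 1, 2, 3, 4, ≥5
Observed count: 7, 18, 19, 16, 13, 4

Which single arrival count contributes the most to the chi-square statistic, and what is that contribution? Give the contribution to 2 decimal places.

Expected counts E_i = n·p_i: 77×0.099 = 7.623, 77×0.229 = 17.633, 77×0.265 = 20.405, 77×0.204 = 15.708, 77×0.118 = 9.086, 77×0.085 = 6.545.
0: (7 − 7.623)²/7.623 = 0.388129/7.623 = 0.051
1: (18 − 17.633)²/17.633 = 0.134689/17.633 = 0.008
2: (19 − 20.405)²/20.405 = 1.974025/20.405 = 0.097
3: (16 − 15.708)²/15.708 = 0.085264/15.708 = 0.005
4: (13 − 9.086)²/9.086 = 15.319396/9.086 = 1.686
≥5: (4 − 6.545)²/6.545 = 6.477025/6.545 = 0.990
The largest term is for 4: 1.69.

4, 1.69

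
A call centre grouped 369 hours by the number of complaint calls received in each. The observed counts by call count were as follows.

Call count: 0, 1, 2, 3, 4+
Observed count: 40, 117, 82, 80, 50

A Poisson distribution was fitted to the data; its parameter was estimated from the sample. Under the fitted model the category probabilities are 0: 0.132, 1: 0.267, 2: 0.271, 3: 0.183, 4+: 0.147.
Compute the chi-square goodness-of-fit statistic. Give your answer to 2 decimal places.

Expected counts E_i = n·p_i: 369×0.132 = 48.708, 369×0.267 = 98.523, 369×0.271 = 99.999, 369×0.183 = 67.527, 369×0.147 = 54.243.
χ² = (40−48.708)²/48.708 + (117−98.523)²/98.523 + (82−99.999)²/99.999 + (80−67.527)²/67.527 + (50−54.243)²/54.243
   = 1.557 + 3.465 + 3.240 + 2.304 + 0.332
Sum = 10.90

10.90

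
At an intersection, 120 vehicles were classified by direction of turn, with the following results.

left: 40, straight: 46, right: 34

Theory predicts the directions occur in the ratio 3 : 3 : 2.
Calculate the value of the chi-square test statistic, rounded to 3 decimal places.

Ratio total = 8. Expected counts: 120×3/8 = 45, 120×3/8 = 45, 120×2/8 = 30.
cat           O        E   (O−E)²/E
left         40       45     0.5556
straight     46       45     0.0222
right        34       30     0.5333
Sum = 1.111

1.111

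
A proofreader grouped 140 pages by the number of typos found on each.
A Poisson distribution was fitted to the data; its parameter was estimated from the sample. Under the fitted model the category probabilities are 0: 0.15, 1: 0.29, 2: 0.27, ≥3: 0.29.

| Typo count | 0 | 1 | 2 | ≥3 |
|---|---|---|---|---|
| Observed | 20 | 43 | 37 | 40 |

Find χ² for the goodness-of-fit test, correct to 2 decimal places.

Expected counts E_i = n·p_i: 140×0.15 = 21, 140×0.29 = 40.6, 140×0.27 = 37.8, 140×0.29 = 40.6.
0: (20 − 21)²/21 = 1/21 = 0.048
1: (43 − 40.6)²/40.6 = 5.76/40.6 = 0.142
2: (37 − 37.8)²/37.8 = 0.64/37.8 = 0.017
≥3: (40 − 40.6)²/40.6 = 0.36/40.6 = 0.009
Sum = 0.22

0.22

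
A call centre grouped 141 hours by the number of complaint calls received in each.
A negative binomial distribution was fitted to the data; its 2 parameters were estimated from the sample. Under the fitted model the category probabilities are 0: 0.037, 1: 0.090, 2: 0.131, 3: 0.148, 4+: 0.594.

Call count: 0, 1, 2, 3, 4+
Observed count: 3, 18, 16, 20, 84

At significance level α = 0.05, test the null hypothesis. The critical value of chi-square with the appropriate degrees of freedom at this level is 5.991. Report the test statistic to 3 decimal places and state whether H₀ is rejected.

Expected counts E_i = n·p_i: 141×0.037 = 5.217, 141×0.090 = 12.69, 141×0.131 = 18.471, 141×0.148 = 20.868, 141×0.594 = 83.754.
χ² = (3−5.217)²/5.217 + (18−12.69)²/12.69 + (16−18.471)²/18.471 + (20−20.868)²/20.868 + (84−83.754)²/83.754
   = 0.9421 + 2.2219 + 0.3306 + 0.0361 + 0.0007
Sum = 3.531
df = 2. Since 3.531 < 5.991, we do not reject H₀.

3.531; do not reject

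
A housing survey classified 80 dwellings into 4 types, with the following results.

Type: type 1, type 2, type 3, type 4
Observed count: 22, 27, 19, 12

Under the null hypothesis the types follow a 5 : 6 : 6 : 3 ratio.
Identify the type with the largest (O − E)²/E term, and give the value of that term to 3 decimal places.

Ratio total = 20. Expected counts: 80×5/20 = 20, 80×6/20 = 24, 80×6/20 = 24, 80×3/20 = 12.
χ² = (22−20)²/20 + (27−24)²/24 + (19−24)²/24 + (12−12)²/12
   = 0.2000 + 0.3750 + 1.0417 + 0.0000
The largest term is for type 3: 1.042.

type 3, 1.042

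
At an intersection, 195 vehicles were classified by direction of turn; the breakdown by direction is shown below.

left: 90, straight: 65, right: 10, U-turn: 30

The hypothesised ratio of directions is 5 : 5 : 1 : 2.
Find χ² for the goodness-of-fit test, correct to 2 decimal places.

6.00

Ratio total = 13. Expected counts: 195×5/13 = 75, 195×5/13 = 75, 195×1/13 = 15, 195×2/13 = 30.
cat           O        E   (O−E)²/E
left         90       75      3.000
straight     65       75      1.333
right        10       15      1.667
U-turn       30       30      0.000
Sum = 6.00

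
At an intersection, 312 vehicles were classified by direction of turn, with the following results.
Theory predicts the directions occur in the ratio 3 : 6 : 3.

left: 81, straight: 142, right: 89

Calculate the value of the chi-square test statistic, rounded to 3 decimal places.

2.923

Ratio total = 12. Expected counts: 312×3/12 = 78, 312×6/12 = 156, 312×3/12 = 78.
left: (81 − 78)²/78 = 9/78 = 0.1154
straight: (142 − 156)²/156 = 196/156 = 1.2564
right: (89 − 78)²/78 = 121/78 = 1.5513
Sum = 2.923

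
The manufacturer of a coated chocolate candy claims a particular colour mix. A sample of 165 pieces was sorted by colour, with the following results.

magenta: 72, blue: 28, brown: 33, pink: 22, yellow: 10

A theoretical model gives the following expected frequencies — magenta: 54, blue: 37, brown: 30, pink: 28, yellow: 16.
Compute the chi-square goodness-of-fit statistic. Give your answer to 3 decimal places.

12.025

cat          O        E   (O−E)²/E
magenta     72       54     6.0000
blue        28       37     2.1892
brown       33       30     0.3000
pink        22       28     1.2857
yellow      10       16     2.2500
Sum = 12.025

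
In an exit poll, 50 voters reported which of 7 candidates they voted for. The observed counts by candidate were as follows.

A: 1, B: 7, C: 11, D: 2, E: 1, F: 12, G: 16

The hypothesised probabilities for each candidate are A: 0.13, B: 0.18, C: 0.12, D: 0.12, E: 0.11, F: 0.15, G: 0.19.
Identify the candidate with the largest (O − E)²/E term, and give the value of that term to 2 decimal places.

A, 4.65

Expected counts E_i = n·p_i: 50×0.13 = 6.5, 50×0.18 = 9, 50×0.12 = 6, 50×0.12 = 6, 50×0.11 = 5.5, 50×0.15 = 7.5, 50×0.19 = 9.5.
cat         O        E   (O−E)²/E
A           1      6.5      4.654
B           7        9      0.444
C          11        6      4.167
D           2        6      2.667
E           1      5.5      3.682
F          12      7.5      2.700
G          16      9.5      4.447
The largest term is for A: 4.65.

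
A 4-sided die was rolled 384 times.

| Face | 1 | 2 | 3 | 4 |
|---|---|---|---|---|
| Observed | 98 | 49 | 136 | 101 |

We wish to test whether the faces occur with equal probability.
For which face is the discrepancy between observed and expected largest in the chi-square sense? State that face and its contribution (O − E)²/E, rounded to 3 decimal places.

Expected count for each of the 4 categories: 384/4 = 96.
1: (98 − 96)²/96 = 4/96 = 0.0417
2: (49 − 96)²/96 = 2209/96 = 23.0104
3: (136 − 96)²/96 = 1600/96 = 16.6667
4: (101 − 96)²/96 = 25/96 = 0.2604
The largest term is for 2: 23.010.

2, 23.010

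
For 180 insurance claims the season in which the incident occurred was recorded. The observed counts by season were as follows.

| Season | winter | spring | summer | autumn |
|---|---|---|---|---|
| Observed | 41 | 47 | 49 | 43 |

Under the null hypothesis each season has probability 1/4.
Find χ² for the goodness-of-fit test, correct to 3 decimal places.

Expected count for each of the 4 categories: 180/4 = 45.
winter: (41 − 45)²/45 = 16/45 = 0.3556
spring: (47 − 45)²/45 = 4/45 = 0.0889
summer: (49 − 45)²/45 = 16/45 = 0.3556
autumn: (43 − 45)²/45 = 4/45 = 0.0889
Sum = 0.889

0.889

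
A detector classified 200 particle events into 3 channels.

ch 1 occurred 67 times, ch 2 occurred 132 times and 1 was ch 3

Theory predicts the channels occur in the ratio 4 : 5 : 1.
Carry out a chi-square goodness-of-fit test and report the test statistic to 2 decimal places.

Ratio total = 10. Expected counts: 200×4/10 = 80, 200×5/10 = 100, 200×1/10 = 20.
ch 1: (67 − 80)²/80 = 169/80 = 2.113
ch 2: (132 − 100)²/100 = 1024/100 = 10.240
ch 3: (1 − 20)²/20 = 361/20 = 18.050
Sum = 30.40

30.40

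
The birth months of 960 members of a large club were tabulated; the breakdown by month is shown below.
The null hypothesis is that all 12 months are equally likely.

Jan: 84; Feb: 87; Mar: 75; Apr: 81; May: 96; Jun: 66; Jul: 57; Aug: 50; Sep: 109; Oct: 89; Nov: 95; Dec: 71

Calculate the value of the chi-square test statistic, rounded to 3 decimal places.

40.000

Expected count for each of the 12 categories: 960/12 = 80.
χ² = (84−80)²/80 + (87−80)²/80 + (75−80)²/80 + (81−80)²/80 + (96−80)²/80 + (66−80)²/80 + (57−80)²/80 + (50−80)²/80 + (109−80)²/80 + (89−80)²/80 + (95−80)²/80 + (71−80)²/80
   = 0.2000 + 0.6125 + 0.3125 + 0.0125 + 3.2000 + 2.4500 + 6.6125 + 11.2500 + 10.5125 + 1.0125 + 2.8125 + 1.0125
Sum = 40.000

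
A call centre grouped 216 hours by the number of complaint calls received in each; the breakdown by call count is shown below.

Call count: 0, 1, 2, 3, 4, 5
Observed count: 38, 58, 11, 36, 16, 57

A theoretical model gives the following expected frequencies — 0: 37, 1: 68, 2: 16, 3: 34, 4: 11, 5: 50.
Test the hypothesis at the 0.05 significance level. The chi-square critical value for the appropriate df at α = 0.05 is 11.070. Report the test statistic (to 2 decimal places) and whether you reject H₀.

6.43; do not reject

cat         O        E   (O−E)²/E
0          38       37      0.027
1          58       68      1.471
2          11       16      1.563
3          36       34      0.118
4          16       11      2.273
5          57       50      0.980
Sum = 6.43
df = 5. Since 6.43 < 11.070, we do not reject H₀.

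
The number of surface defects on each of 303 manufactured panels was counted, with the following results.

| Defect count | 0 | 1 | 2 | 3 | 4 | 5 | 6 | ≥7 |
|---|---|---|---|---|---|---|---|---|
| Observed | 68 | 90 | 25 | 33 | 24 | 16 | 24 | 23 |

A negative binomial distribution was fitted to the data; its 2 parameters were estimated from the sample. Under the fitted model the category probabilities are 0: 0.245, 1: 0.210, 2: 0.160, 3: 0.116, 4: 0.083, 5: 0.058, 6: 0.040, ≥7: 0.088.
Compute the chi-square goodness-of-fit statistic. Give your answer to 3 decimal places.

35.297

Expected counts E_i = n·p_i: 303×0.245 = 74.235, 303×0.210 = 63.63, 303×0.160 = 48.48, 303×0.116 = 35.148, 303×0.083 = 25.149, 303×0.058 = 17.574, 303×0.040 = 12.12, 303×0.088 = 26.664.
χ² = (68−74.235)²/74.235 + (90−63.63)²/63.63 + (25−48.48)²/48.48 + (33−35.148)²/35.148 + (24−25.149)²/25.149 + (16−17.574)²/17.574 + (24−12.12)²/12.12 + (23−26.664)²/26.664
   = 0.5237 + 10.9284 + 11.3719 + 0.1313 + 0.0525 + 0.1410 + 11.6448 + 0.5035
Sum = 35.297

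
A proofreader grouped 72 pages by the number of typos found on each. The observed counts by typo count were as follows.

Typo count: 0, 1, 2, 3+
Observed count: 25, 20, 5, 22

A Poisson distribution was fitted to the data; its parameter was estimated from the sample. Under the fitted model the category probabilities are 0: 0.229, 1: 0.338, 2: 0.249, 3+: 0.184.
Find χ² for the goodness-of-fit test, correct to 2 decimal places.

20.27

Expected counts E_i = n·p_i: 72×0.229 = 16.488, 72×0.338 = 24.336, 72×0.249 = 17.928, 72×0.184 = 13.248.
cat         O        E   (O−E)²/E
0          25   16.488      4.394
1          20   24.336      0.773
2           5   17.928      9.322
3+         22   13.248      5.782
Sum = 20.27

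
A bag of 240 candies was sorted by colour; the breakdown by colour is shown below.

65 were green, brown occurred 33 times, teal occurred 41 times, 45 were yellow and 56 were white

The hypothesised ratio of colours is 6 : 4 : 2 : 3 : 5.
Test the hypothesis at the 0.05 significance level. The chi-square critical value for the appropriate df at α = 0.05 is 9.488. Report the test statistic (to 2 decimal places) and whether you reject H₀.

Ratio total = 20. Expected counts: 240×6/20 = 72, 240×4/20 = 48, 240×2/20 = 24, 240×3/20 = 36, 240×5/20 = 60.
cat         O        E   (O−E)²/E
green      65       72      0.681
brown      33       48      4.688
teal       41       24     12.042
yellow     45       36      2.250
white      56       60      0.267
Sum = 19.93
df = 4. Since 19.93 > 9.488, we reject H₀.

19.93; reject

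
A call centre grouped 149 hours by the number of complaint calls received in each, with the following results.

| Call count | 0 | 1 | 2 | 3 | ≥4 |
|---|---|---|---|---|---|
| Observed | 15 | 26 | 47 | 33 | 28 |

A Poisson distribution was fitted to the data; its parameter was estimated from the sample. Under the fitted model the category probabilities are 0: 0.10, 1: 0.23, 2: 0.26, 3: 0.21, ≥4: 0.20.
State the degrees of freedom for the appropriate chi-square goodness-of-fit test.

There are k = 5 categories and 1 parameter estimated from the data, so df = 5 − 1 − 1 = 3.

3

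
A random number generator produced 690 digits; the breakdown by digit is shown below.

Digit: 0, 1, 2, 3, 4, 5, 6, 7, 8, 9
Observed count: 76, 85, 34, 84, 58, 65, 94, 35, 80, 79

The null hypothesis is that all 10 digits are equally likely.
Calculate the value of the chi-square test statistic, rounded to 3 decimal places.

Expected count for each of the 10 categories: 690/10 = 69.
0: (76 − 69)²/69 = 49/69 = 0.7101
1: (85 − 69)²/69 = 256/69 = 3.7101
2: (34 − 69)²/69 = 1225/69 = 17.7536
3: (84 − 69)²/69 = 225/69 = 3.2609
4: (58 − 69)²/69 = 121/69 = 1.7536
5: (65 − 69)²/69 = 16/69 = 0.2319
6: (94 − 69)²/69 = 625/69 = 9.0580
7: (35 − 69)²/69 = 1156/69 = 16.7536
8: (80 − 69)²/69 = 121/69 = 1.7536
9: (79 − 69)²/69 = 100/69 = 1.4493
Sum = 56.435

56.435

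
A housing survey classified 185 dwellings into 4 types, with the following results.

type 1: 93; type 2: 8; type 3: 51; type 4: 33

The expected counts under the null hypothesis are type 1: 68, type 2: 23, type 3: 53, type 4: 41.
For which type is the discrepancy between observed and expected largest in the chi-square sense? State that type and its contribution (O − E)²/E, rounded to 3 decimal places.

type 2, 9.783

type 1: (93 − 68)²/68 = 625/68 = 9.1912
type 2: (8 − 23)²/23 = 225/23 = 9.7826
type 3: (51 − 53)²/53 = 4/53 = 0.0755
type 4: (33 − 41)²/41 = 64/41 = 1.5610
The largest term is for type 2: 9.783.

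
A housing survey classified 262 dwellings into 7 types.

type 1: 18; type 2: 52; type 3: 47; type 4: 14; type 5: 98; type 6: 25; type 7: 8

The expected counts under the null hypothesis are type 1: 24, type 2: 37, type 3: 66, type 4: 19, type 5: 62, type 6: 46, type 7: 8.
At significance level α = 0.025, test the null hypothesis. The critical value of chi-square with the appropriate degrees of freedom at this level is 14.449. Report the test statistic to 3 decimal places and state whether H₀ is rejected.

χ² = (18−24)²/24 + (52−37)²/37 + (47−66)²/66 + (14−19)²/19 + (98−62)²/62 + (25−46)²/46 + (8−8)²/8
   = 1.5000 + 6.0811 + 5.4697 + 1.3158 + 20.9032 + 9.5870 + 0.0000
Sum = 44.857
df = 6. Since 44.857 > 14.449, we reject H₀.

44.857; reject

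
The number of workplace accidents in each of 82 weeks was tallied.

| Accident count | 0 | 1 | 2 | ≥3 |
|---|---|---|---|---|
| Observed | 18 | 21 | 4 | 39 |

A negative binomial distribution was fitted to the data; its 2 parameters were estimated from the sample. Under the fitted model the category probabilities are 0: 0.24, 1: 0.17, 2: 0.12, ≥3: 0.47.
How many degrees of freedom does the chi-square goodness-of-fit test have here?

1

There are k = 4 categories and 2 parameters estimated from the data, so df = 4 − 1 − 2 = 1.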